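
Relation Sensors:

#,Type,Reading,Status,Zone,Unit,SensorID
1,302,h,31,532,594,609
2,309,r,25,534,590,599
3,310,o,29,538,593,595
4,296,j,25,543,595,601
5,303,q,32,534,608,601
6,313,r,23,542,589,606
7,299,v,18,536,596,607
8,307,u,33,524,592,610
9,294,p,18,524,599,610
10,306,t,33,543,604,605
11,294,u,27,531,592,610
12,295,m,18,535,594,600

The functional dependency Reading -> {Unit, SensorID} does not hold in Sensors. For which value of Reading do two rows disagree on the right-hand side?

r

Reading=h: row 1 → {Unit,SensorID} = (594, 609) ✓
Reading=r: rows 2, 6 → {Unit,SensorID} takes values {(590, 599), (589, 606)} — violation
Reading=o: row 3 → {Unit,SensorID} = (593, 595) ✓
Reading=j: row 4 → {Unit,SensorID} = (595, 601) ✓
Reading=q: row 5 → {Unit,SensorID} = (608, 601) ✓
Reading=v: row 7 → {Unit,SensorID} = (596, 607) ✓
Reading=u: rows 8, 11 → {Unit,SensorID} = (592, 610), (592, 610) ✓
Reading=p: row 9 → {Unit,SensorID} = (599, 610) ✓
Reading=t: row 10 → {Unit,SensorID} = (604, 605) ✓
Reading=m: row 12 → {Unit,SensorID} = (594, 600) ✓
The only Reading value with inconsistent RHS is Reading=r.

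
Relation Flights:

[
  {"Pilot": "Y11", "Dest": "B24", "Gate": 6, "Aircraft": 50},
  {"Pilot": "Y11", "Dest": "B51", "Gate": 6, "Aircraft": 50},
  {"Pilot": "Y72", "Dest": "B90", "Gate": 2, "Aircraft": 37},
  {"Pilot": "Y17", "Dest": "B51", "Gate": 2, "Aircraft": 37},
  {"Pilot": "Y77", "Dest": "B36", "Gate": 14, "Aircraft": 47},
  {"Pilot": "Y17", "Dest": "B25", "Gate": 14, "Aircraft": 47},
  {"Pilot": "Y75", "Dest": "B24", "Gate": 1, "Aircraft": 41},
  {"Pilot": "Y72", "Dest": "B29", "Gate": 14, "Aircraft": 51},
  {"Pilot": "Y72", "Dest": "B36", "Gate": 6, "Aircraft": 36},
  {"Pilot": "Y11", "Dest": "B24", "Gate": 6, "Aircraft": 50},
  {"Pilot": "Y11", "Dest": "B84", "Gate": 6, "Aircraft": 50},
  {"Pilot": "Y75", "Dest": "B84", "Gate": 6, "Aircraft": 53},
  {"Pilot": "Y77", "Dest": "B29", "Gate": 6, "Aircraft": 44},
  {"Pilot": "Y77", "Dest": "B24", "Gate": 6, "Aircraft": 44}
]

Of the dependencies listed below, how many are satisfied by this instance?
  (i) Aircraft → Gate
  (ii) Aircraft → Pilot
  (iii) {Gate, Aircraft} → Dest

1

(i) Aircraft → Gate: every LHS value maps to a single RHS value — holds.
(ii) Aircraft → Pilot: Aircraft=37: 2 rows → Pilot takes values {Y72, Y17} — violation; Aircraft=47: 2 rows → Pilot takes values {Y77, Y17} — violation — fails.
(iii) {Gate, Aircraft} → Dest: (Gate=6, Aircraft=50): 4 rows → Dest takes values {B24, B51, B84} — violation; (Gate=2, Aircraft=37): 2 rows → Dest takes values {B90, B51} — violation; (Gate=14, Aircraft=47): 2 rows → Dest takes values {B36, B25} — violation; (Gate=6, Aircraft=44): 2 rows → Dest takes values {B29, B24} — violation — fails.
1 of the 3 dependencies holds.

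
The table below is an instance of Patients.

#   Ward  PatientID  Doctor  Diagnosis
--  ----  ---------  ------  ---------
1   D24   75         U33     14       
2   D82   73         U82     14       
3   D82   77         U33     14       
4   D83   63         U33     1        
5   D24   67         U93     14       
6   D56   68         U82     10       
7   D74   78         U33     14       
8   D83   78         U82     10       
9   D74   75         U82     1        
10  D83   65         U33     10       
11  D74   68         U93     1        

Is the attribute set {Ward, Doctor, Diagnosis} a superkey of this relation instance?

All 11 rows have distinct {Ward, Doctor, Diagnosis} values, so {Ward, Doctor, Diagnosis} → (all attributes) holds and {Ward, Doctor, Diagnosis} is a superkey.

Yes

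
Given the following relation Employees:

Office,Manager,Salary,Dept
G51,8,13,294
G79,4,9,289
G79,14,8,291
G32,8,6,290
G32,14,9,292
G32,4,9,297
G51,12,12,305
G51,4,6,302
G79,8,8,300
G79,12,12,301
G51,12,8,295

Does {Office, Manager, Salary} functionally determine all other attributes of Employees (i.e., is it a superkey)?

Yes

All 11 rows have distinct {Office, Manager, Salary} values, so {Office, Manager, Salary} → (all attributes) holds and {Office, Manager, Salary} is a superkey.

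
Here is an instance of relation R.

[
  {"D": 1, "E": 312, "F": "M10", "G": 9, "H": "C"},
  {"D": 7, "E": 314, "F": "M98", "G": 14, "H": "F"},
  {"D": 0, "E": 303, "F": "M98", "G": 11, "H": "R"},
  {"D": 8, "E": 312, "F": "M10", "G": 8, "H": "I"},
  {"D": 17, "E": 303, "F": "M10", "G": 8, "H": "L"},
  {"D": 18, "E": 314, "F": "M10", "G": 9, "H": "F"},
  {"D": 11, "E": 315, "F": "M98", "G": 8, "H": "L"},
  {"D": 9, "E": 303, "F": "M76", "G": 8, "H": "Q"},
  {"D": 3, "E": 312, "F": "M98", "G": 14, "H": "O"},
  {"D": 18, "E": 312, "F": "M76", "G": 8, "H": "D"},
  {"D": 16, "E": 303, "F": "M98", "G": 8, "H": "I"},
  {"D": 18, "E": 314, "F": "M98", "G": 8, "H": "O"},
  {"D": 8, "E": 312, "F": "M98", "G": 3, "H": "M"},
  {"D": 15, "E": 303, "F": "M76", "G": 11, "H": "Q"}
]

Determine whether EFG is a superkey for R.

Yes

All 14 rows have distinct EFG values, so EFG → (all attributes) holds and EFG is a superkey.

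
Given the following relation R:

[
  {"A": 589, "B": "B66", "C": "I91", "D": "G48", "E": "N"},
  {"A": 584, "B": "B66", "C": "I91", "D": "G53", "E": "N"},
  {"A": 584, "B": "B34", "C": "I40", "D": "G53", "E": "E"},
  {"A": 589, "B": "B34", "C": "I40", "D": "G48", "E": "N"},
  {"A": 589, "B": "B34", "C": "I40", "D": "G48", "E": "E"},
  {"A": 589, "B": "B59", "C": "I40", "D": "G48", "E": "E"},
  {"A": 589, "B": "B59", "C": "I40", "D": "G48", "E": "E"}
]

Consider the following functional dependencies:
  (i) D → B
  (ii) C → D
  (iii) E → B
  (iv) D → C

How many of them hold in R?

(i) D → B: D=G48: 5 rows → B takes values {B66, B34, B59} — violation; D=G53: 2 rows → B takes values {B66, B34} — violation — fails.
(ii) C → D: C=I91: 2 rows → D takes values {G48, G53} — violation; C=I40: 5 rows → D takes values {G53, G48} — violation — fails.
(iii) E → B: E=N: 3 rows → B takes values {B66, B34} — violation; E=E: 4 rows → B takes values {B34, B59} — violation — fails.
(iv) D → C: D=G48: 5 rows → C takes values {I91, I40} — violation; D=G53: 2 rows → C takes values {I91, I40} — violation — fails.
None of the 4 dependencies hold.

0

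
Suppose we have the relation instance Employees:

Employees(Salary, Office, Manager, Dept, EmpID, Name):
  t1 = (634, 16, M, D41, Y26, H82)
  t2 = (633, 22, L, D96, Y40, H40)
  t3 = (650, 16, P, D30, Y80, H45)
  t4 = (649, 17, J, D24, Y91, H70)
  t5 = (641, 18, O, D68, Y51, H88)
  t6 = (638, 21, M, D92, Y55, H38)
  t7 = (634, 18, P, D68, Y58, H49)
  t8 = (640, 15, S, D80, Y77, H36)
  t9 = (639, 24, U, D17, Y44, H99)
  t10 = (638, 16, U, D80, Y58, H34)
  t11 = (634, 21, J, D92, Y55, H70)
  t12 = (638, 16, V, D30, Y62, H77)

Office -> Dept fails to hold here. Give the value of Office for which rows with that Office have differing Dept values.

16

Office=16: rows 1, 3, 10, 12 → Dept takes values {D41, D30, D80} — violation
Office=22: row 2 → Dept = D96 ✓
Office=17: row 4 → Dept = D24 ✓
Office=18: rows 5, 7 → Dept = D68, D68 ✓
Office=21: rows 6, 11 → Dept = D92, D92 ✓
Office=15: row 8 → Dept = D80 ✓
Office=24: row 9 → Dept = D17 ✓
The only Office value with inconsistent Dept is Office=16.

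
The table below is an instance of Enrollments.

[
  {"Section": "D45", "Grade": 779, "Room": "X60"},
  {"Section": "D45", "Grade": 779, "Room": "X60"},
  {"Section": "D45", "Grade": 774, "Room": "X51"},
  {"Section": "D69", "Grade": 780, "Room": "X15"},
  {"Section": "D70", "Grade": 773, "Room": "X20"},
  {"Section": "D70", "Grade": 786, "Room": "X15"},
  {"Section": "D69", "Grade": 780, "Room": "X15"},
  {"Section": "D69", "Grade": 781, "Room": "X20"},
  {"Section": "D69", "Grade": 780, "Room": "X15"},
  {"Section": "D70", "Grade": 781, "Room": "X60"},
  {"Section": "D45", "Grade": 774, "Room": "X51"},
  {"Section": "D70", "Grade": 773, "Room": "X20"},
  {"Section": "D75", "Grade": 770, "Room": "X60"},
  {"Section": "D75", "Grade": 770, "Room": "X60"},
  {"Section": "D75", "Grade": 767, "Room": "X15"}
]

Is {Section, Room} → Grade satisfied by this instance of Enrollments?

Yes

(Section=D45, Room=X60): 2 rows → Grade = 779, 779 ✓
(Section=D45, Room=X51): 2 rows → Grade = 774, 774 ✓
(Section=D69, Room=X15): 3 rows → Grade = 780, 780, 780 ✓
(Section=D70, Room=X20): 2 rows → Grade = 773, 773 ✓
(Section=D70, Room=X15): 1 row → Grade = 786 ✓
(Section=D69, Room=X20): 1 row → Grade = 781 ✓
(Section=D70, Room=X60): 1 row → Grade = 781 ✓
(Section=D75, Room=X60): 2 rows → Grade = 770, 770 ✓
(Section=D75, Room=X15): 1 row → Grade = 767 ✓
Every {Section, Room} value is associated with a single Grade value, so {Section, Room} → Grade holds.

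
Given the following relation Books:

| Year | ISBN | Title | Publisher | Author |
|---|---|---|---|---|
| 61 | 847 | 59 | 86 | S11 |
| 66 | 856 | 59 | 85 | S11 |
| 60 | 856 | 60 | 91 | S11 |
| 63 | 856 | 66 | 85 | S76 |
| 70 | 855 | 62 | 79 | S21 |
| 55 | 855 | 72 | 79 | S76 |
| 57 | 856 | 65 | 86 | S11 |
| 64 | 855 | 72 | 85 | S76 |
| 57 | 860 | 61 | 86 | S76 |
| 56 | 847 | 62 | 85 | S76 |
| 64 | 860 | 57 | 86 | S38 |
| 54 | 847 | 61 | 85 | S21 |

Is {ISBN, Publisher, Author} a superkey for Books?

All 12 rows have distinct {ISBN, Publisher, Author} values, so {ISBN, Publisher, Author} → (all attributes) holds and {ISBN, Publisher, Author} is a superkey.

Yes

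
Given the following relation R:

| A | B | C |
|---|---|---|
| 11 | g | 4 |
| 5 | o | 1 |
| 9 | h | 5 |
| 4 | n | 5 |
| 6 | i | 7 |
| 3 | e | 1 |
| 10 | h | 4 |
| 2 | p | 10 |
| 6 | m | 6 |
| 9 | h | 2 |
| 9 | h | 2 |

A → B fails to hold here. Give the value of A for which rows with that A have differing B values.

6

A=11: 1 row → B = g ✓
A=5: 1 row → B = o ✓
A=9: 3 rows → B = h, h, h ✓
A=4: 1 row → B = n ✓
A=6: 2 rows → B takes values {i, m} — violation
A=3: 1 row → B = e ✓
A=10: 1 row → B = h ✓
A=2: 1 row → B = p ✓
The only A value with inconsistent B is A=6.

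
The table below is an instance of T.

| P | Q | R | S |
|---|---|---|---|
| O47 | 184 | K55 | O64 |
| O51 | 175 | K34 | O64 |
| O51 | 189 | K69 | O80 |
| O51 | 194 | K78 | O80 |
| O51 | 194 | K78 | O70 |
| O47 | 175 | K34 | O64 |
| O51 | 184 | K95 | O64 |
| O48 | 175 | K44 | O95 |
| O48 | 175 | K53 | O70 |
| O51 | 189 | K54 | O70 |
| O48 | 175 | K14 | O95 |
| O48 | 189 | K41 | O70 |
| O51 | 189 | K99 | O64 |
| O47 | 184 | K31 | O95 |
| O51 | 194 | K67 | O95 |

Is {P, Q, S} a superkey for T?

Two distinct rows share (P=O48, Q=175, S=O95), so {P, Q, S} does not determine every attribute — not a superkey.

No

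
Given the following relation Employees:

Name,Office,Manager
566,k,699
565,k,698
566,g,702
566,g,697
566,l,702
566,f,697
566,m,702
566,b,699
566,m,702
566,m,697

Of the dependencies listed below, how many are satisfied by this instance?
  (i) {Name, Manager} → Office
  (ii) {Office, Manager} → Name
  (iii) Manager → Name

2

(i) {Name, Manager} → Office: (Name=566, Manager=699): 2 rows → Office takes values {k, b} — violation; (Name=566, Manager=702): 4 rows → Office takes values {g, l, m} — violation; (Name=566, Manager=697): 3 rows → Office takes values {g, f, m} — violation — fails.
(ii) {Office, Manager} → Name: every LHS value maps to a single RHS value — holds.
(iii) Manager → Name: every LHS value maps to a single RHS value — holds.
2 of the 3 dependencies hold.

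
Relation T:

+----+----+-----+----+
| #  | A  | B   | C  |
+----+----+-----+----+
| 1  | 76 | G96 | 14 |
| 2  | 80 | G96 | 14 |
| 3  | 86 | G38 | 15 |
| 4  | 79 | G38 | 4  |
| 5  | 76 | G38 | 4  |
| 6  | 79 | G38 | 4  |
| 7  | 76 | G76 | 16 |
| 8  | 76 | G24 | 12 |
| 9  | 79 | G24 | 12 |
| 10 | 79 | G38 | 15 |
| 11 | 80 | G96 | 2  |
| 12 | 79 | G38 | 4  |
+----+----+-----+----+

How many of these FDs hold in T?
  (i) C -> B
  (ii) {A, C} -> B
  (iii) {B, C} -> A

(i) C -> B: every LHS value maps to a single RHS value — holds.
(ii) {A, C} -> B: every LHS value maps to a single RHS value — holds.
(iii) {B, C} -> A: (B=G96, C=14): rows 1, 2 → A takes values {76, 80} — violation; (B=G38, C=15): rows 3, 10 → A takes values {86, 79} — violation; (B=G38, C=4): rows 4, 5, 6, 12 → A takes values {79, 76} — violation; (B=G24, C=12): rows 8, 9 → A takes values {76, 79} — violation — fails.
2 of the 3 dependencies hold.

2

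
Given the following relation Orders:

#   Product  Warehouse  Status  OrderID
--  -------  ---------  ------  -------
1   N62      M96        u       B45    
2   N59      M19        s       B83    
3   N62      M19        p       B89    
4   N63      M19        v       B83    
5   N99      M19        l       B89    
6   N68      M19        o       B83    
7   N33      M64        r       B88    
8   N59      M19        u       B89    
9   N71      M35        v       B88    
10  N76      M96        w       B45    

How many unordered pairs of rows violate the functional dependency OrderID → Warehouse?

1

OrderID=B45: all 2 rows agree on Warehouse — 0 pairs.
OrderID=B83: all 3 rows agree on Warehouse — 0 pairs.
OrderID=B89: all 3 rows agree on Warehouse — 0 pairs.
OrderID=B88: violating pairs (7,9) — 1 pair.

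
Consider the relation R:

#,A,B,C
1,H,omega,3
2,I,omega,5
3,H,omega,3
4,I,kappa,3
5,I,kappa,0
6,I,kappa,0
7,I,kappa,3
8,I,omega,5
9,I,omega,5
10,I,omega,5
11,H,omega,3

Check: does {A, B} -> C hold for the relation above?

No

(A=H, B=omega): rows 1, 3, 11 → C = 3, 3, 3 ✓
(A=I, B=omega): rows 2, 8, 9, 10 → C = 5, 5, 5, 5 ✓
(A=I, B=kappa): rows 4, 5, 6, 7 → C takes values {3, 0} — violation
Two rows agree on {A, B} but differ on C, so {A, B} -> C does not hold.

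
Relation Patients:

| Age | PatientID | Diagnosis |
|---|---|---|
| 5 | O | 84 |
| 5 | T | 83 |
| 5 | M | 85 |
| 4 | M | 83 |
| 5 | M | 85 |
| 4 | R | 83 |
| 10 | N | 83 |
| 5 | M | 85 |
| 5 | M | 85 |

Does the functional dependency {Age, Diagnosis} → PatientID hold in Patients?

No

(Age=5, Diagnosis=84): 1 row → PatientID = O ✓
(Age=5, Diagnosis=83): 1 row → PatientID = T ✓
(Age=5, Diagnosis=85): 4 rows → PatientID = M, M, M, M ✓
(Age=4, Diagnosis=83): 2 rows → PatientID takes values {M, R} — violation
(Age=10, Diagnosis=83): 1 row → PatientID = N ✓
Two rows agree on {Age, Diagnosis} but differ on PatientID, so {Age, Diagnosis} → PatientID does not hold.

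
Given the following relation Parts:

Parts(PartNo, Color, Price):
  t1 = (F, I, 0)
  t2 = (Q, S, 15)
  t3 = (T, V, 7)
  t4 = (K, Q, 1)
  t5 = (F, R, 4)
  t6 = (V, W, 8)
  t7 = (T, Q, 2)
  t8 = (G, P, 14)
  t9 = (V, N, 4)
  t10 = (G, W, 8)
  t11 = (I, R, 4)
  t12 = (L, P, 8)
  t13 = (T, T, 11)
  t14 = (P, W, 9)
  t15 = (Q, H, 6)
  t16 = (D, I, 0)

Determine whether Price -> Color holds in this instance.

No

Price=0: rows 1, 16 → Color = I, I ✓
Price=15: row 2 → Color = S ✓
Price=7: row 3 → Color = V ✓
Price=1: row 4 → Color = Q ✓
Price=4: rows 5, 9, 11 → Color takes values {R, N} — violation
Price=8: rows 6, 10, 12 → Color takes values {W, P} — violation
Price=2: row 7 → Color = Q ✓
Price=14: row 8 → Color = P ✓
Price=11: row 13 → Color = T ✓
Price=9: row 14 → Color = W ✓
Price=6: row 15 → Color = H ✓
Two rows agree on Price but differ on Color, so Price -> Color does not hold.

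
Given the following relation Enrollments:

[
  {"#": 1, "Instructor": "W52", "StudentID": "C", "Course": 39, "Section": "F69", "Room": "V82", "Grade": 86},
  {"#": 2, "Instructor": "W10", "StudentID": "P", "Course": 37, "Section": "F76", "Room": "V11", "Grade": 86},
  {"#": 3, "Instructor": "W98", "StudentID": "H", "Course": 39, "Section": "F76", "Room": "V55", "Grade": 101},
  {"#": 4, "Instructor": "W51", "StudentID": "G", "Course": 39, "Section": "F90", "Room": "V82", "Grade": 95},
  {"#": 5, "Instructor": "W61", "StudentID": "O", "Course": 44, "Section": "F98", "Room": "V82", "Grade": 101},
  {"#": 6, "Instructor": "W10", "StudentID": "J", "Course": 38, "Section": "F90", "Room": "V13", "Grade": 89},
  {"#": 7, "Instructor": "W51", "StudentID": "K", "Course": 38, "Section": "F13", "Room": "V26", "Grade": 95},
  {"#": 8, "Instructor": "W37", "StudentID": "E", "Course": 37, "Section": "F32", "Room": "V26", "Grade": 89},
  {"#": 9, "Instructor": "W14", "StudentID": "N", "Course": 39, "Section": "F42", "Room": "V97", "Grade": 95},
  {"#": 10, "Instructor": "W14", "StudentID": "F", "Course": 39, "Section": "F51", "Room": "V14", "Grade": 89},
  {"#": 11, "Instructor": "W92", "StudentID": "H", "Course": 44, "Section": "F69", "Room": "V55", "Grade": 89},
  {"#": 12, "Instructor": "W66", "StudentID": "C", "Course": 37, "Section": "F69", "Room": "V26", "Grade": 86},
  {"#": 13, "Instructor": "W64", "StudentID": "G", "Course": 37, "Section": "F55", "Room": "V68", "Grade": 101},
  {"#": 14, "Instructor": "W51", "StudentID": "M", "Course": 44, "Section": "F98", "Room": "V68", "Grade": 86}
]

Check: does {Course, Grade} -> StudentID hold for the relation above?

No

(Course=39, Grade=86): row 1 → StudentID = C ✓
(Course=37, Grade=86): rows 2, 12 → StudentID takes values {P, C} — violation
(Course=39, Grade=101): row 3 → StudentID = H ✓
(Course=39, Grade=95): rows 4, 9 → StudentID takes values {G, N} — violation
(Course=44, Grade=101): row 5 → StudentID = O ✓
(Course=38, Grade=89): row 6 → StudentID = J ✓
(Course=38, Grade=95): row 7 → StudentID = K ✓
(Course=37, Grade=89): row 8 → StudentID = E ✓
(Course=39, Grade=89): row 10 → StudentID = F ✓
(Course=44, Grade=89): row 11 → StudentID = H ✓
(Course=37, Grade=101): row 13 → StudentID = G ✓
(Course=44, Grade=86): row 14 → StudentID = M ✓
Two rows agree on {Course, Grade} but differ on StudentID, so {Course, Grade} -> StudentID does not hold.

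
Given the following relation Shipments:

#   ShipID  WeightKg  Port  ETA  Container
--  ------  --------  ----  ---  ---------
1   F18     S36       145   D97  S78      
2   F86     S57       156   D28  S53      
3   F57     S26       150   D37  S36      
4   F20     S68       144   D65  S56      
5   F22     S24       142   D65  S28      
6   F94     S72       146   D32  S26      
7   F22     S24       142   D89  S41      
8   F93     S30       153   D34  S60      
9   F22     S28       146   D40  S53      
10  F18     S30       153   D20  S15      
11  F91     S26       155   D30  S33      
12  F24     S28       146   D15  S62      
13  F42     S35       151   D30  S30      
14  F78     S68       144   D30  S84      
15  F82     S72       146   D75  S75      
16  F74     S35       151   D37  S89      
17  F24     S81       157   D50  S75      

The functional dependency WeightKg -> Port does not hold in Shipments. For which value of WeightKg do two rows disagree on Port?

WeightKg=S36: row 1 → Port = 145 ✓
WeightKg=S57: row 2 → Port = 156 ✓
WeightKg=S26: rows 3, 11 → Port takes values {150, 155} — violation
WeightKg=S68: rows 4, 14 → Port = 144, 144 ✓
WeightKg=S24: rows 5, 7 → Port = 142, 142 ✓
WeightKg=S72: rows 6, 15 → Port = 146, 146 ✓
WeightKg=S30: rows 8, 10 → Port = 153, 153 ✓
WeightKg=S28: rows 9, 12 → Port = 146, 146 ✓
WeightKg=S35: rows 13, 16 → Port = 151, 151 ✓
WeightKg=S81: row 17 → Port = 157 ✓
The only WeightKg value with inconsistent Port is WeightKg=S26.

S26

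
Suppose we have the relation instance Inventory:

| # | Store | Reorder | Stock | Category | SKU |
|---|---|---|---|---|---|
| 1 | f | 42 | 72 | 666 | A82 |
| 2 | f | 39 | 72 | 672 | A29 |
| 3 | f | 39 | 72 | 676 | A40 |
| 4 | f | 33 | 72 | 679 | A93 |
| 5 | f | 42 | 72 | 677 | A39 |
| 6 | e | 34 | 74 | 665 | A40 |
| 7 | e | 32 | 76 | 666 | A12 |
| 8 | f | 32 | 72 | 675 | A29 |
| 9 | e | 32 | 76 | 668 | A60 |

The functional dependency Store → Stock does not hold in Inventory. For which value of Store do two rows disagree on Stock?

e

Store=f: rows 1, 2, 3, 4, 5, 8 → Stock = 72, 72, 72, 72, 72, 72 ✓
Store=e: rows 6, 7, 9 → Stock takes values {74, 76} — violation
The only Store value with inconsistent Stock is Store=e.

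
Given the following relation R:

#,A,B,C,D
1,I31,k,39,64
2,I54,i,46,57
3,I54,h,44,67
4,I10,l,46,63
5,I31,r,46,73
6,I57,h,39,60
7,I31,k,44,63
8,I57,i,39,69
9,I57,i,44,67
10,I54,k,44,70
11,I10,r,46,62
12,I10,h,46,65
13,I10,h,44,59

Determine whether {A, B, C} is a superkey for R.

Yes

All 13 rows have distinct {A, B, C} values, so {A, B, C} → (all attributes) holds and {A, B, C} is a superkey.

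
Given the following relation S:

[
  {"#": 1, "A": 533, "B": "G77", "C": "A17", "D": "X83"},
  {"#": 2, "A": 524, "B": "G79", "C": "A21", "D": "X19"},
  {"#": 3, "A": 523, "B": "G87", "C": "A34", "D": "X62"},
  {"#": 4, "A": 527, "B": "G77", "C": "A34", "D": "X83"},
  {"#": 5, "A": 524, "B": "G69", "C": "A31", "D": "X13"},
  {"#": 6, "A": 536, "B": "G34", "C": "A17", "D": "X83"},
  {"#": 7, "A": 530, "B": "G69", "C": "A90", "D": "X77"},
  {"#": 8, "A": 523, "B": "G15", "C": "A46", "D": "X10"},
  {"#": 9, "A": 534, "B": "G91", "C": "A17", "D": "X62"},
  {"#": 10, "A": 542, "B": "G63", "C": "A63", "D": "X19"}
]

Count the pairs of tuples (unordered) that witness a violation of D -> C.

D=X83: violating pairs (1,4), (4,6) — 2 pairs.
D=X19: violating pairs (2,10) — 1 pair.
D=X62: violating pairs (3,9) — 1 pair.

4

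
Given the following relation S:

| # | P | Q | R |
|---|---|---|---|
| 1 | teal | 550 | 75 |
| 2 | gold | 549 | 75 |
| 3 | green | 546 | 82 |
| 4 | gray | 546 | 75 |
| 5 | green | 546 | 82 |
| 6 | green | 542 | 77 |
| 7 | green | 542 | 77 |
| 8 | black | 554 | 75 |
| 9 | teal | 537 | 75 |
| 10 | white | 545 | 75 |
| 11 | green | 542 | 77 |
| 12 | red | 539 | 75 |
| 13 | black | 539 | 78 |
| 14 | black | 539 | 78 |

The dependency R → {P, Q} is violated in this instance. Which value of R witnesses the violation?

R=75: rows 1, 2, 4, 8, 9, 10, 12 → {P,Q} takes values {(teal, 550), (gold, 549), (gray, 546), (black, 554), (teal, 537), (white, 545), (red, 539)} — violation
R=82: rows 3, 5 → {P,Q} = (green, 546), (green, 546) ✓
R=77: rows 6, 7, 11 → {P,Q} = (green, 542), (green, 542), (green, 542) ✓
R=78: rows 13, 14 → {P,Q} = (black, 539), (black, 539) ✓
The only R value with inconsistent RHS is R=75.

75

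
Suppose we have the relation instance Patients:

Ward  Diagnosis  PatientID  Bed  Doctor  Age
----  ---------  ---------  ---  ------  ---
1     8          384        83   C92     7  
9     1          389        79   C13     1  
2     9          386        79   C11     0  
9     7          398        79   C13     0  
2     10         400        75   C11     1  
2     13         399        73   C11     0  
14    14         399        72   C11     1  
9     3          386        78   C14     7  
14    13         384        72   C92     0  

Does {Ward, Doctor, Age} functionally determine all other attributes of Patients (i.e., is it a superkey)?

No

Two distinct rows share (Ward=2, Doctor=C11, Age=0), so {Ward, Doctor, Age} does not determine every attribute — not a superkey.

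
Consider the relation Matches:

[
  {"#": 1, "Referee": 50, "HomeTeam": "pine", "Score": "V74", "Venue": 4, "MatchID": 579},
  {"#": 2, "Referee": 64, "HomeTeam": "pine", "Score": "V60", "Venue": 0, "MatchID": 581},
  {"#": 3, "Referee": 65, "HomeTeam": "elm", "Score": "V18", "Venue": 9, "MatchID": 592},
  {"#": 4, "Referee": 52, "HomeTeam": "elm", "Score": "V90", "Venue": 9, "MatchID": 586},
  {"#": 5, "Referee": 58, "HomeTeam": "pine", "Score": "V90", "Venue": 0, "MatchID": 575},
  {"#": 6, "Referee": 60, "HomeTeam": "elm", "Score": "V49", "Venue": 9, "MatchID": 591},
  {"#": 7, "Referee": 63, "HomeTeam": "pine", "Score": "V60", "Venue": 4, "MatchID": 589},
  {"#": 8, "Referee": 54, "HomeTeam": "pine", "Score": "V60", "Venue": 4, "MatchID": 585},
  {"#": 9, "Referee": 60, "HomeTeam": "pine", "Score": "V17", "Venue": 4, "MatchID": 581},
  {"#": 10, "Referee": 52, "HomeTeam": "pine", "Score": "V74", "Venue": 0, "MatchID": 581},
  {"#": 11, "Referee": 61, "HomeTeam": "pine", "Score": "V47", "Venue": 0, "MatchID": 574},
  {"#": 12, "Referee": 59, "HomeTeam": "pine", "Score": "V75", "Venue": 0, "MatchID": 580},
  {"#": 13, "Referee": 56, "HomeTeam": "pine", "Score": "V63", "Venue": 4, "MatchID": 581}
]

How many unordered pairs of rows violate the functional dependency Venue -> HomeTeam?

Venue=4: all 5 rows agree on HomeTeam — 0 pairs.
Venue=0: all 5 rows agree on HomeTeam — 0 pairs.
Venue=9: all 3 rows agree on HomeTeam — 0 pairs.

0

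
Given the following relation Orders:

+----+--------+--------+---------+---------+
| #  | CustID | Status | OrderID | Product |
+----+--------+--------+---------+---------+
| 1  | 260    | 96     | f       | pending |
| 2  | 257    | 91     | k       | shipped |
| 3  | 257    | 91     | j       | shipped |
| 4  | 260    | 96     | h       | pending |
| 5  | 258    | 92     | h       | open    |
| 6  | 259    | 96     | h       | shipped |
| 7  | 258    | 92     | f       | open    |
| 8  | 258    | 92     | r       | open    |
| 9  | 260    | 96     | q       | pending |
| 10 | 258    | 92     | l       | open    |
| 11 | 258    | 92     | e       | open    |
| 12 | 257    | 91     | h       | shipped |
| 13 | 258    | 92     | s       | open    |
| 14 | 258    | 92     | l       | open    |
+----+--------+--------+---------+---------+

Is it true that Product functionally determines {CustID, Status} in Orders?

Product=pending: rows 1, 4, 9 → {CustID,Status} = (260, 96), (260, 96), (260, 96) ✓
Product=shipped: rows 2, 3, 6, 12 → {CustID,Status} takes values {(257, 91), (259, 96)} — violation
Product=open: rows 5, 7, 8, 10, 11, 13, 14 → {CustID,Status} = (258, 92), (258, 92), (258, 92), (258, 92), (258, 92), (258, 92), (258, 92) ✓
Two rows agree on Product but differ on {CustID, Status}, so Product → {CustID, Status} does not hold.

No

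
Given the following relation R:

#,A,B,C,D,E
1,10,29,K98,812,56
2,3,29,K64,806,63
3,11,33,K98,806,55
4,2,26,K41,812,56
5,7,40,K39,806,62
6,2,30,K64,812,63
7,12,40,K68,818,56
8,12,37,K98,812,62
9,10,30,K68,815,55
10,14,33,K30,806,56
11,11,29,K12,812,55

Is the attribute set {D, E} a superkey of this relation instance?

No

Rows 1 and 4 have the same {D, E} value (D=812, E=56) but are distinct tuples, so {D, E} does not determine every attribute — not a superkey.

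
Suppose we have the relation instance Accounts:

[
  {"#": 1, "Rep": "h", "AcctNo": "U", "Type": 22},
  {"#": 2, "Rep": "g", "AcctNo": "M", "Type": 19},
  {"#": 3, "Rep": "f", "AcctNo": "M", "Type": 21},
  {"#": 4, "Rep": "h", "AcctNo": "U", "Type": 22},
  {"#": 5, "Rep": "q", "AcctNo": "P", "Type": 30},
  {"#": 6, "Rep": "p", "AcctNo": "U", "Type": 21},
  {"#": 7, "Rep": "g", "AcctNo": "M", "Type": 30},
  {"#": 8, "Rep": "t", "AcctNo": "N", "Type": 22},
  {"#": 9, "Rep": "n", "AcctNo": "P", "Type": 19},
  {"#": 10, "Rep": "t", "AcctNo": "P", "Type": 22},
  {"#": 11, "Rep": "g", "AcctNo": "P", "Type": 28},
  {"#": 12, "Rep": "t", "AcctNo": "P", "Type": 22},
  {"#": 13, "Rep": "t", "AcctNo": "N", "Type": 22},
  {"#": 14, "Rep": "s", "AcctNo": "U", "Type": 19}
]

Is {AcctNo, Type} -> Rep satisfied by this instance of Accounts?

Yes

(AcctNo=U, Type=22): rows 1, 4 → Rep = h, h ✓
(AcctNo=M, Type=19): row 2 → Rep = g ✓
(AcctNo=M, Type=21): row 3 → Rep = f ✓
(AcctNo=P, Type=30): row 5 → Rep = q ✓
(AcctNo=U, Type=21): row 6 → Rep = p ✓
(AcctNo=M, Type=30): row 7 → Rep = g ✓
(AcctNo=N, Type=22): rows 8, 13 → Rep = t, t ✓
(AcctNo=P, Type=19): row 9 → Rep = n ✓
(AcctNo=P, Type=22): rows 10, 12 → Rep = t, t ✓
(AcctNo=P, Type=28): row 11 → Rep = g ✓
(AcctNo=U, Type=19): row 14 → Rep = s ✓
Every {AcctNo, Type} value is associated with a single Rep value, so {AcctNo, Type} -> Rep holds.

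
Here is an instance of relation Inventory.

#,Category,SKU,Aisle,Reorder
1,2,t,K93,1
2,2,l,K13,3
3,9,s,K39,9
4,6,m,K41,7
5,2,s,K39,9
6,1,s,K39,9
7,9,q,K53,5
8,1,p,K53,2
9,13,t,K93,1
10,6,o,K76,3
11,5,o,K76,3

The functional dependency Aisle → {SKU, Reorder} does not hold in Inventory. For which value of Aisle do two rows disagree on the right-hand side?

Aisle=K93: rows 1, 9 → {SKU,Reorder} = (t, 1), (t, 1) ✓
Aisle=K13: row 2 → {SKU,Reorder} = (l, 3) ✓
Aisle=K39: rows 3, 5, 6 → {SKU,Reorder} = (s, 9), (s, 9), (s, 9) ✓
Aisle=K41: row 4 → {SKU,Reorder} = (m, 7) ✓
Aisle=K53: rows 7, 8 → {SKU,Reorder} takes values {(q, 5), (p, 2)} — violation
Aisle=K76: rows 10, 11 → {SKU,Reorder} = (o, 3), (o, 3) ✓
The only Aisle value with inconsistent RHS is Aisle=K53.

K53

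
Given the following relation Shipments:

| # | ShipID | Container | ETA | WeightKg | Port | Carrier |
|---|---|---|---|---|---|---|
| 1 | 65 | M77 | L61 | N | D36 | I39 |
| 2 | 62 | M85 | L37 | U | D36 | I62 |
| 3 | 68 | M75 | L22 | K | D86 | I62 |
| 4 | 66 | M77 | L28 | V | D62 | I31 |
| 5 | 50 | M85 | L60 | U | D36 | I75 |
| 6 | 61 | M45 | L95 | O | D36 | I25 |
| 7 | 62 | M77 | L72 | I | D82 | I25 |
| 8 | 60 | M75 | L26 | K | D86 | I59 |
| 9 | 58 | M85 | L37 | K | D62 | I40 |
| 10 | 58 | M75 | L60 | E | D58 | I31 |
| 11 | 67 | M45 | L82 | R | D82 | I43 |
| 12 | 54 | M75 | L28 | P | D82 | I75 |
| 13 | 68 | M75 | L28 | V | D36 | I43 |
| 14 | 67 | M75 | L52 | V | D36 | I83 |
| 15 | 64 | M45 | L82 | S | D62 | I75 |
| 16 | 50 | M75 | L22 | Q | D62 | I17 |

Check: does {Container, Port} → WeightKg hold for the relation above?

Yes

(Container=M77, Port=D36): row 1 → WeightKg = N ✓
(Container=M85, Port=D36): rows 2, 5 → WeightKg = U, U ✓
(Container=M75, Port=D86): rows 3, 8 → WeightKg = K, K ✓
(Container=M77, Port=D62): row 4 → WeightKg = V ✓
(Container=M45, Port=D36): row 6 → WeightKg = O ✓
(Container=M77, Port=D82): row 7 → WeightKg = I ✓
(Container=M85, Port=D62): row 9 → WeightKg = K ✓
(Container=M75, Port=D58): row 10 → WeightKg = E ✓
(Container=M45, Port=D82): row 11 → WeightKg = R ✓
(Container=M75, Port=D82): row 12 → WeightKg = P ✓
(Container=M75, Port=D36): rows 13, 14 → WeightKg = V, V ✓
(Container=M45, Port=D62): row 15 → WeightKg = S ✓
(Container=M75, Port=D62): row 16 → WeightKg = Q ✓
Every {Container, Port} value is associated with a single WeightKg value, so {Container, Port} → WeightKg holds.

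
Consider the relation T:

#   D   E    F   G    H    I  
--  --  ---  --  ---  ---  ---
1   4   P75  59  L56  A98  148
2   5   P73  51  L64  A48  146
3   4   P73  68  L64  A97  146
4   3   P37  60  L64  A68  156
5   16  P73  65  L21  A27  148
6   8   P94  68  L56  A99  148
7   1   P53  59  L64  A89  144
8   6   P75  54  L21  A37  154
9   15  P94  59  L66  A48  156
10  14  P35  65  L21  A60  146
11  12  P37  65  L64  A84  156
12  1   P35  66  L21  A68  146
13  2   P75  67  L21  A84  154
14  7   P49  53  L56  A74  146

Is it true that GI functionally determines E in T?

(G=L56, I=148): rows 1, 6 → E takes values {P75, P94} — violation
(G=L64, I=146): rows 2, 3 → E = P73, P73 ✓
(G=L64, I=156): rows 4, 11 → E = P37, P37 ✓
(G=L21, I=148): row 5 → E = P73 ✓
(G=L64, I=144): row 7 → E = P53 ✓
(G=L21, I=154): rows 8, 13 → E = P75, P75 ✓
(G=L66, I=156): row 9 → E = P94 ✓
(G=L21, I=146): rows 10, 12 → E = P35, P35 ✓
(G=L56, I=146): row 14 → E = P49 ✓
Two rows agree on GI but differ on E, so GI -> E does not hold.

No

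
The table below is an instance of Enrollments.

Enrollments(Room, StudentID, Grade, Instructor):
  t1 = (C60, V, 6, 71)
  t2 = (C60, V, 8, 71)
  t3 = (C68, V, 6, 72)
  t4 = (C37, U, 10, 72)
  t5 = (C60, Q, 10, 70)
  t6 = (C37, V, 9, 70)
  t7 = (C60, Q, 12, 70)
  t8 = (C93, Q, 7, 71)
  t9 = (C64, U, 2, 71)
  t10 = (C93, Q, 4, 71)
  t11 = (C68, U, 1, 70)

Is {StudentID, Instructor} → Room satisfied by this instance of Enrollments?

Yes

(StudentID=V, Instructor=71): rows 1, 2 → Room = C60, C60 ✓
(StudentID=V, Instructor=72): row 3 → Room = C68 ✓
(StudentID=U, Instructor=72): row 4 → Room = C37 ✓
(StudentID=Q, Instructor=70): rows 5, 7 → Room = C60, C60 ✓
(StudentID=V, Instructor=70): row 6 → Room = C37 ✓
(StudentID=Q, Instructor=71): rows 8, 10 → Room = C93, C93 ✓
(StudentID=U, Instructor=71): row 9 → Room = C64 ✓
(StudentID=U, Instructor=70): row 11 → Room = C68 ✓
Every {StudentID, Instructor} value is associated with a single Room value, so {StudentID, Instructor} → Room holds.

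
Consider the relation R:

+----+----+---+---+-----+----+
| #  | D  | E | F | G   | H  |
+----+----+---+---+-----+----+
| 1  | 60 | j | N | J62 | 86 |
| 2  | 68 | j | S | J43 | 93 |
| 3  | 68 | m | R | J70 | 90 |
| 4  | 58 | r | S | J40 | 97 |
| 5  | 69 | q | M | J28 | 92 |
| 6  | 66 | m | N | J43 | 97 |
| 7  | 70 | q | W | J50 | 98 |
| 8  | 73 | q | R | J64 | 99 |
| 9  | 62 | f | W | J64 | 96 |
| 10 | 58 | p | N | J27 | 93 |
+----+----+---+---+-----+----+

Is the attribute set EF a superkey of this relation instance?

All 10 rows have distinct EF values, so EF → (all attributes) holds and EF is a superkey.

Yes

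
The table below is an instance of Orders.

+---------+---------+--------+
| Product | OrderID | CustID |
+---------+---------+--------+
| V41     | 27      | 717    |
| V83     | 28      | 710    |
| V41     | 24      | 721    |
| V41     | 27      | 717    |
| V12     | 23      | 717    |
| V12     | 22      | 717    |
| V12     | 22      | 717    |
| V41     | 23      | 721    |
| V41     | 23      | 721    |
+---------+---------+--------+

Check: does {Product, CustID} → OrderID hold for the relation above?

(Product=V41, CustID=717): 2 rows → OrderID = 27, 27 ✓
(Product=V83, CustID=710): 1 row → OrderID = 28 ✓
(Product=V41, CustID=721): 3 rows → OrderID takes values {24, 23} — violation
(Product=V12, CustID=717): 3 rows → OrderID takes values {23, 22} — violation
Two rows agree on {Product, CustID} but differ on OrderID, so {Product, CustID} → OrderID does not hold.

No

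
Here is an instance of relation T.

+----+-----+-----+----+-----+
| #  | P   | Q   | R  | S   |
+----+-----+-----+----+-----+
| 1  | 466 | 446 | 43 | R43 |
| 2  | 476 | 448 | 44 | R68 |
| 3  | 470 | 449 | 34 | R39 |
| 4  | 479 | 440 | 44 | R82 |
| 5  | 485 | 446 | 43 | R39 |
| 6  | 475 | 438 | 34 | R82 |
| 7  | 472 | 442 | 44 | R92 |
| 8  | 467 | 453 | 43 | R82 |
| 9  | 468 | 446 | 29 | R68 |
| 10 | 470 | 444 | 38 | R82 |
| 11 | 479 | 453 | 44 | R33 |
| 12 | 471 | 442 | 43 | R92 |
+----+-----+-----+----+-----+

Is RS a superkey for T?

All 12 rows have distinct RS values, so RS → (all attributes) holds and RS is a superkey.

Yes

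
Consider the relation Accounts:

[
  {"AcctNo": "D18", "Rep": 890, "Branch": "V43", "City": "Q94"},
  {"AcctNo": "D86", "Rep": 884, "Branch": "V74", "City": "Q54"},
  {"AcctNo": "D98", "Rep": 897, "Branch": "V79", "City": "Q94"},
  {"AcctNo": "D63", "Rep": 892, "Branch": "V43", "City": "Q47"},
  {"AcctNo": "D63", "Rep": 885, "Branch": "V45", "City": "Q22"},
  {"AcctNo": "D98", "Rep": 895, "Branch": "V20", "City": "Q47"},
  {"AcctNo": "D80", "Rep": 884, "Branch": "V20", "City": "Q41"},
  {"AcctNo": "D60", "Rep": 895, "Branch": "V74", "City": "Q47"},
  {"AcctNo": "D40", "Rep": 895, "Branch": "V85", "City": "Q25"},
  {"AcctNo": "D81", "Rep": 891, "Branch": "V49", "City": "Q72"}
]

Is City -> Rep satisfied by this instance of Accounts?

No

City=Q94: 2 rows → Rep takes values {890, 897} — violation
City=Q54: 1 row → Rep = 884 ✓
City=Q47: 3 rows → Rep takes values {892, 895} — violation
City=Q22: 1 row → Rep = 885 ✓
City=Q41: 1 row → Rep = 884 ✓
City=Q25: 1 row → Rep = 895 ✓
City=Q72: 1 row → Rep = 891 ✓
Two rows agree on City but differ on Rep, so City -> Rep does not hold.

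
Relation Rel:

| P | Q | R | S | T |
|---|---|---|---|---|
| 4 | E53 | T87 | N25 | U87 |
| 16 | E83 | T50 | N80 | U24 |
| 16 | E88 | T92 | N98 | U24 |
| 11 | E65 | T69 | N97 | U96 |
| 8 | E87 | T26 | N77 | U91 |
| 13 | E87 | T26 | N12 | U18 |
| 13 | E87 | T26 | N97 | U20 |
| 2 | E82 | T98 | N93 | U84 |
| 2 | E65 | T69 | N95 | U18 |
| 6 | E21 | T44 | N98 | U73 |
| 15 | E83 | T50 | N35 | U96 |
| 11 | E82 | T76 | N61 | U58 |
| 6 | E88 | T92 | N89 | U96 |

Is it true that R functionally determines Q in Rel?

R=T87: 1 row → Q = E53 ✓
R=T50: 2 rows → Q = E83, E83 ✓
R=T92: 2 rows → Q = E88, E88 ✓
R=T69: 2 rows → Q = E65, E65 ✓
R=T26: 3 rows → Q = E87, E87, E87 ✓
R=T98: 1 row → Q = E82 ✓
R=T44: 1 row → Q = E21 ✓
R=T76: 1 row → Q = E82 ✓
Every R value is associated with a single Q value, so R -> Q holds.

Yes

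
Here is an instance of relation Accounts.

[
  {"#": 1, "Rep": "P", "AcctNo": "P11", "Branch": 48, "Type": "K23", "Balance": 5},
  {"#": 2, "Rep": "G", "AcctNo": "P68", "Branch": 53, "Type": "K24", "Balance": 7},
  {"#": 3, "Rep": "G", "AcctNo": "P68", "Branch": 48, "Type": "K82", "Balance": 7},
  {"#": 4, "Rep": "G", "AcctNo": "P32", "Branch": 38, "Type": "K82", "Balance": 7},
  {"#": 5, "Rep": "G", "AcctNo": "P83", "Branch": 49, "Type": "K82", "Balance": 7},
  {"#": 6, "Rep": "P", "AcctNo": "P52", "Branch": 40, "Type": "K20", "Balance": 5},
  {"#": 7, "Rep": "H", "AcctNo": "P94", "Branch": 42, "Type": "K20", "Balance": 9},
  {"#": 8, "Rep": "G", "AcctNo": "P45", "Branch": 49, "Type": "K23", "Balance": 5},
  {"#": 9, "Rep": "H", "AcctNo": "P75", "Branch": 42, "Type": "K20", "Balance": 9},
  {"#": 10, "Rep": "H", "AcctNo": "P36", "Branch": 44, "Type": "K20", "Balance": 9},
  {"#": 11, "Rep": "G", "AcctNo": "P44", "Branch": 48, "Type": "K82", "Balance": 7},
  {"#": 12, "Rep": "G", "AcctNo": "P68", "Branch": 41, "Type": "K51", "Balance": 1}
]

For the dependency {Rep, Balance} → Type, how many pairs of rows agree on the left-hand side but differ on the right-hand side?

5

(Rep=P, Balance=5): violating pairs (1,6) — 1 pair.
(Rep=G, Balance=7): violating pairs (2,3), (2,4), (2,5), (2,11) — 4 pairs.
(Rep=H, Balance=9): all 3 rows agree on Type — 0 pairs.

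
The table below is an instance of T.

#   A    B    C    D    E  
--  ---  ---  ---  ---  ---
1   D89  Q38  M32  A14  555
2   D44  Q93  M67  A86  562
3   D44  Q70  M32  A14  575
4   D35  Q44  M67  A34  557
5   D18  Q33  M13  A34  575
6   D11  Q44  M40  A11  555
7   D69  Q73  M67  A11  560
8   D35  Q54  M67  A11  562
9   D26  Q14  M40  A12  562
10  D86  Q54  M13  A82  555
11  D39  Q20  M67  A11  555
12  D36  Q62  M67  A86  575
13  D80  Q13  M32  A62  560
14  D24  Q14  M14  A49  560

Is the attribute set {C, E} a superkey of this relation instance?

No

Rows 2 and 8 have the same {C, E} value (C=M67, E=562) but are distinct tuples, so {C, E} does not determine every attribute — not a superkey.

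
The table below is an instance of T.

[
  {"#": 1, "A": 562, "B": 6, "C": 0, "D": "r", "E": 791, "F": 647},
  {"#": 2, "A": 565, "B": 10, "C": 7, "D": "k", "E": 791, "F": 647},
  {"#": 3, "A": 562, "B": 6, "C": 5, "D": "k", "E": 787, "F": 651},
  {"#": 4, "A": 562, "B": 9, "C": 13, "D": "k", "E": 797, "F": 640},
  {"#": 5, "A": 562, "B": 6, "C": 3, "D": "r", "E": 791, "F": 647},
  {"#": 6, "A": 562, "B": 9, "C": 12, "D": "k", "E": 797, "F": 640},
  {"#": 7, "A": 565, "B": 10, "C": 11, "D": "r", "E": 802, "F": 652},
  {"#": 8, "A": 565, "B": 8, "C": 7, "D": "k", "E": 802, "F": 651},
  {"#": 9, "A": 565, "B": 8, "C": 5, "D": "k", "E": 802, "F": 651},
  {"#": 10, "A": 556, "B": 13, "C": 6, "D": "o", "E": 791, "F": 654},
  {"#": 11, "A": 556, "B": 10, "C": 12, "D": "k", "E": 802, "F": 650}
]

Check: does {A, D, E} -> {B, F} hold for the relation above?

Yes

(A=562, D=r, E=791): rows 1, 5 → {B,F} = (6, 647), (6, 647) ✓
(A=565, D=k, E=791): row 2 → {B,F} = (10, 647) ✓
(A=562, D=k, E=787): row 3 → {B,F} = (6, 651) ✓
(A=562, D=k, E=797): rows 4, 6 → {B,F} = (9, 640), (9, 640) ✓
(A=565, D=r, E=802): row 7 → {B,F} = (10, 652) ✓
(A=565, D=k, E=802): rows 8, 9 → {B,F} = (8, 651), (8, 651) ✓
(A=556, D=o, E=791): row 10 → {B,F} = (13, 654) ✓
(A=556, D=k, E=802): row 11 → {B,F} = (10, 650) ✓
Every {A, D, E} value is associated with a single {B, F} value, so {A, D, E} -> {B, F} holds.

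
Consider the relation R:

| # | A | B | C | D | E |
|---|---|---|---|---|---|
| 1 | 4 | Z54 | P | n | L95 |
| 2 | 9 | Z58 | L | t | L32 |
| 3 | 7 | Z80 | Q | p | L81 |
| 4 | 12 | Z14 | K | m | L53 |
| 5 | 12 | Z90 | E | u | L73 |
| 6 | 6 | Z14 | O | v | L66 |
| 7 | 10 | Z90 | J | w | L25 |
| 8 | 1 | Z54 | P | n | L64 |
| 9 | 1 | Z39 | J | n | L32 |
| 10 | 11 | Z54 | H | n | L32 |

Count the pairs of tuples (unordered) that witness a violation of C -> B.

1

C=P: all 2 rows agree on B — 0 pairs.
C=J: violating pairs (7,9) — 1 pair.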